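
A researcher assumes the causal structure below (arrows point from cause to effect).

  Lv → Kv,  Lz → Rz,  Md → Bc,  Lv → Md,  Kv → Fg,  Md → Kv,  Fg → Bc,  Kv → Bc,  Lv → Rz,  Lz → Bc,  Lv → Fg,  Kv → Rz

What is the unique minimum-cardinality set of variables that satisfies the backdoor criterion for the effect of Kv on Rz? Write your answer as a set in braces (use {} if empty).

Variables eligible for adjustment (non-descendants of Kv, excluding Kv and Rz): {Lv, Lz, Md}.
Backdoor paths from Kv to Rz:
  P1: Kv <- Lv -> Md -> Bc <- Lz -> Rz
  P2: Kv <- Lv -> Rz
  P3: Kv <- Lv -> Fg -> Bc <- Lz -> Rz
  P4: Kv <- Md <- Lv -> Rz
  P5: Kv <- Md <- Lv -> Fg -> Bc <- Lz -> Rz
  P6: Kv <- Md -> Bc <- Lz -> Rz
  P7: Kv <- Md -> Bc <- Fg <- Lv -> Rz
The empty set is not sufficient: P2 (Kv <- Lv -> Rz) has no collider blocking it and no conditioned non-collider, so it is open.
Try {Lv}:
  P1: blocked at fork node Lv ∈ conditioning set.
  P2: blocked at fork node Lv ∈ conditioning set.
  P3: blocked at fork node Lv ∈ conditioning set.
  P4: blocked at fork node Lv ∈ conditioning set.
  P5: blocked at fork node Lv ∈ conditioning set.
  P6: blocked at collider Bc (neither it nor any descendant is in the conditioning set).
  P7: blocked at collider Bc (neither it nor any descendant is in the conditioning set).
{Lv} contains no descendant of Kv and blocks every backdoor path.
No other singleton works — e.g. {Md} leaves P2 open — so {Lv} is the unique smallest valid adjustment set.

{Lv}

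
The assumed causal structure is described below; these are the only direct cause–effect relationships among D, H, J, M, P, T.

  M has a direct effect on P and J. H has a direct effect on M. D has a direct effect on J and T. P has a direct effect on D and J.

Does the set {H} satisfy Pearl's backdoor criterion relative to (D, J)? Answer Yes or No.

Backdoor paths from D to J (paths whose first edge points into D):
  P1: D <- P <- M -> J
  P2: D <- P -> J
Condition 1 (no descendant of D in the set): holds — descendants of D are {J, T}; none are in {H}.
Condition 2 (every backdoor path blocked by {H}):
  P1: open — no interior node is in the conditioning set.
  P2: open — no interior node is in the conditioning set.
{H} does not satisfy the backdoor criterion.

No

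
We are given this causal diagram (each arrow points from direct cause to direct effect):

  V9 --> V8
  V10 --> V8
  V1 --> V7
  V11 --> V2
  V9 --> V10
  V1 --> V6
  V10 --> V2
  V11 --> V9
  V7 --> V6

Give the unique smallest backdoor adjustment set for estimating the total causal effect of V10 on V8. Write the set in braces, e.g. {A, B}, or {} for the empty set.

{V9}

Variables eligible for adjustment (non-descendants of V10, excluding V10 and V8): {V1, V11, V6, V7, V9}.
Backdoor paths from V10 to V8:
  P1: V10 <- V9 -> V8
The empty set is not sufficient: P1 (V10 <- V9 -> V8) has no collider blocking it and no conditioned non-collider, so it is open.
Try {V9}:
  P1: blocked at fork node V9 ∈ conditioning set.
{V9} contains no descendant of V10 and blocks every backdoor path.
No other singleton works — e.g. {V11} leaves P1 open — so {V9} is the unique smallest valid adjustment set.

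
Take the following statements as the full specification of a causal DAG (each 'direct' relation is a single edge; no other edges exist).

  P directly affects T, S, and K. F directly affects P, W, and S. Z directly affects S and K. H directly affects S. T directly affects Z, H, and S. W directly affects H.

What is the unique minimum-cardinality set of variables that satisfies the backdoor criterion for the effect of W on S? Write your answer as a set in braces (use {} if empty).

Variables eligible for adjustment (non-descendants of W, excluding W and S): {F, K, P, T, Z}.
Backdoor paths from W to S:
  P1: W <- F -> P -> T -> Z -> S
  P2: W <- F -> P -> T -> H -> S
  P3: W <- F -> P -> T -> S
  P4: W <- F -> P -> K <- Z <- T -> H -> S
  P5: W <- F -> P -> K <- Z <- T -> S
  P6: W <- F -> P -> K <- Z -> S
  P7: W <- F -> P -> S
  P8: W <- F -> S
The empty set is not sufficient: P1 (W <- F -> P -> T -> Z -> S) has no collider blocking it and no conditioned non-collider, so it is open.
Try {F}:
  P1: blocked at fork node F ∈ conditioning set.
  P2: blocked at fork node F ∈ conditioning set.
  P3: blocked at fork node F ∈ conditioning set.
  P4: blocked at fork node F ∈ conditioning set.
  P5: blocked at fork node F ∈ conditioning set.
  P6: blocked at fork node F ∈ conditioning set.
  P7: blocked at fork node F ∈ conditioning set.
  P8: blocked at fork node F ∈ conditioning set.
{F} contains no descendant of W and blocks every backdoor path.
No other singleton works — e.g. {P} leaves P8 open — so {F} is the unique smallest valid adjustment set.

{F}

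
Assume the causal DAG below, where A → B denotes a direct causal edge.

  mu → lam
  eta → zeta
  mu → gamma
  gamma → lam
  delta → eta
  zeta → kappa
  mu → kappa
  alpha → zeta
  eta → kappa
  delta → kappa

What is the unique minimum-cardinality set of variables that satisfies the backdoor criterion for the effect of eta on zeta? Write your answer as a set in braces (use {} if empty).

{}

Variables eligible for adjustment (non-descendants of eta, excluding eta and zeta): {alpha, delta, gamma, lam, mu}.
Backdoor paths from eta to zeta:
  P1: eta <- delta -> kappa <- zeta
Each backdoor path contains an unconditioned collider, so every path is already blocked with the empty conditioning set:
  P1: blocked at collider kappa (neither it nor any descendant is in the conditioning set).
The empty set is therefore the unique smallest valid set.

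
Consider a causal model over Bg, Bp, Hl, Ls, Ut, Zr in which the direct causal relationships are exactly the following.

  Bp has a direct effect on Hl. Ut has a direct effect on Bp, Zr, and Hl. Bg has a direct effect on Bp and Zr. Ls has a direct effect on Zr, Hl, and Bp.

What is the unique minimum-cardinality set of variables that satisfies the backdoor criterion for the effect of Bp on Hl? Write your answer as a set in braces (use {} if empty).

{Ls, Ut}

Variables eligible for adjustment (non-descendants of Bp, excluding Bp and Hl): {Bg, Ls, Ut, Zr}.
Backdoor paths from Bp to Hl:
  P1: Bp <- Ls -> Zr <- Ut -> Hl
  P2: Bp <- Ls -> Hl
  P3: Bp <- Bg -> Zr <- Ls -> Hl
  P4: Bp <- Bg -> Zr <- Ut -> Hl
  P5: Bp <- Ut -> Zr <- Ls -> Hl
  P6: Bp <- Ut -> Hl
The empty set is not sufficient: P2 (Bp <- Ls -> Hl) has no collider blocking it and no conditioned non-collider, so it is open.
Try {Ls, Ut}:
  P1: blocked at fork node Ls ∈ conditioning set.
  P2: blocked at fork node Ls ∈ conditioning set.
  P3: blocked at collider Zr (neither it nor any descendant is in the conditioning set).
  P4: blocked at collider Zr (neither it nor any descendant is in the conditioning set).
  P5: blocked at fork node Ut ∈ conditioning set.
  P6: blocked at fork node Ut ∈ conditioning set.
{Ls, Ut} contains no descendant of Bp and blocks every backdoor path.
Every element of {Ls, Ut} is needed (dropping Ls leaves P2 open; dropping Ut leaves P6 open), so no proper subset is valid.
Among all size-2 subsets of the eligible variables, only {Ls, Ut} blocks every backdoor path, so it is the unique smallest valid adjustment set.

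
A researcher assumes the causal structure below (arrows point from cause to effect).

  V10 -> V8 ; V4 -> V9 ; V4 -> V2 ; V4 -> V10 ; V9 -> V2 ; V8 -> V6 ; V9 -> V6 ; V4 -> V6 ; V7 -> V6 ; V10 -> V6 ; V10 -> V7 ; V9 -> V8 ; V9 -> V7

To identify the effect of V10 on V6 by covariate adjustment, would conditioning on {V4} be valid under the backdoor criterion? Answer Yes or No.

Yes

Backdoor paths from V10 to V6 (paths whose first edge points into V10):
  P1: V10 <- V4 -> V9 -> V8 -> V6
  P2: V10 <- V4 -> V9 -> V7 -> V6
  P3: V10 <- V4 -> V9 -> V6
  P4: V10 <- V4 -> V2 <- V9 -> V8 -> V6
  P5: V10 <- V4 -> V2 <- V9 -> V7 -> V6
  P6: V10 <- V4 -> V2 <- V9 -> V6
  P7: V10 <- V4 -> V6
Condition 1 (no descendant of V10 in the set): holds — descendants of V10 are {V6, V7, V8}; none are in {V4}.
Condition 2 (every backdoor path blocked by {V4}):
  P1: blocked at fork node V4 ∈ conditioning set.
  P2: blocked at fork node V4 ∈ conditioning set.
  P3: blocked at fork node V4 ∈ conditioning set.
  P4: blocked at fork node V4 ∈ conditioning set.
  P5: blocked at fork node V4 ∈ conditioning set.
  P6: blocked at fork node V4 ∈ conditioning set.
  P7: blocked at fork node V4 ∈ conditioning set.
{V4} satisfies the backdoor criterion.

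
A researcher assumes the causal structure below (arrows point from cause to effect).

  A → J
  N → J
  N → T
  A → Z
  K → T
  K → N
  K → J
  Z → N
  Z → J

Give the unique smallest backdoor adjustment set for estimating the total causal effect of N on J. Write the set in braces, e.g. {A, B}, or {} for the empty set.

{K, Z}

Variables eligible for adjustment (non-descendants of N, excluding N and J): {A, K, Z}.
Backdoor paths from N to J:
  P1: N <- Z <- A -> J
  P2: N <- Z -> J
  P3: N <- K -> J
The empty set is not sufficient: P1 (N <- Z <- A -> J) has no collider blocking it and no conditioned non-collider, so it is open.
Try {K, Z}:
  P1: blocked at chain node Z ∈ conditioning set.
  P2: blocked at fork node Z ∈ conditioning set.
  P3: blocked at fork node K ∈ conditioning set.
{K, Z} contains no descendant of N and blocks every backdoor path.
Every element of {K, Z} is needed (dropping K leaves P3 open; dropping Z leaves P1 open), so no proper subset is valid.
Among all size-2 subsets of the eligible variables, only {K, Z} blocks every backdoor path, so it is the unique smallest valid adjustment set.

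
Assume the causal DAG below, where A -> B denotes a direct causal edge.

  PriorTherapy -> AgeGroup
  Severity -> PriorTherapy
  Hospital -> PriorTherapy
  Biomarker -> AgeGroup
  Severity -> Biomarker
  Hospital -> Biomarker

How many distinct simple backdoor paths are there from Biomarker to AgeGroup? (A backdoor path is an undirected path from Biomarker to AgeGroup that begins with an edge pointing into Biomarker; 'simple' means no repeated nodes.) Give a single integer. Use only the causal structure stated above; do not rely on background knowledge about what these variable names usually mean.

A backdoor path from Biomarker to AgeGroup is any simple undirected path whose first edge points into Biomarker (i.e. leaves Biomarker via a parent).
Parents of Biomarker: {Hospital, Severity}.
Enumerating:
  P1: Biomarker <- Severity -> PriorTherapy -> AgeGroup
  P2: Biomarker <- Hospital -> PriorTherapy -> AgeGroup
That exhausts the simple backdoor paths. Count: 2.

2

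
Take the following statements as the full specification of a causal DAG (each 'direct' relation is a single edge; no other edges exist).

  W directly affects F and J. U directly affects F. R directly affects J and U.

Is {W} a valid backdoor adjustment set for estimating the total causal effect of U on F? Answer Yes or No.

Backdoor paths from U to F (paths whose first edge points into U):
  P1: U <- R -> J <- W -> F
Condition 1 (no descendant of U in the set): holds — descendants of U are {F}; none are in {W}.
Condition 2 (every backdoor path blocked by {W}):
  P1: blocked at collider J (neither it nor any descendant is in the conditioning set).
{W} satisfies the backdoor criterion.

Yes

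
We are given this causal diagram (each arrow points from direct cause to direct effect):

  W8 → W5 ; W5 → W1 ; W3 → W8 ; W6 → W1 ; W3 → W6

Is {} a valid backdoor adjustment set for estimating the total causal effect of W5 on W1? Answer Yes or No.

No

Backdoor paths from W5 to W1 (paths whose first edge points into W5):
  P1: W5 <- W8 <- W3 -> W6 -> W1
Condition 1 (no descendant of W5 in the set): holds — descendants of W5 are {W1}; none are in {}.
Condition 2 (every backdoor path blocked by {}):
  P1: open — no interior node is in the conditioning set.
{} does not satisfy the backdoor criterion.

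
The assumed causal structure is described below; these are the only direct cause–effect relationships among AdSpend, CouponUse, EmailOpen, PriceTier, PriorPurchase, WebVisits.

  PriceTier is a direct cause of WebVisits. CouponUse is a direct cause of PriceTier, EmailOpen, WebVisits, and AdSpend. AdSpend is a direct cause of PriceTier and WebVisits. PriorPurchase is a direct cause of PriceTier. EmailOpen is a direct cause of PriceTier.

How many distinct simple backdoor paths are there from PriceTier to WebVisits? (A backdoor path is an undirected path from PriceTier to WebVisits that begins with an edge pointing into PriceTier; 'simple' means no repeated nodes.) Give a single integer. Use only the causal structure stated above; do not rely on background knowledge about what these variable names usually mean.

6

A backdoor path from PriceTier to WebVisits is any simple undirected path whose first edge points into PriceTier (i.e. leaves PriceTier via a parent).
Parents of PriceTier: {AdSpend, CouponUse, EmailOpen, PriorPurchase}.
Enumerating:
  P1: PriceTier <- CouponUse -> AdSpend -> WebVisits
  P2: PriceTier <- CouponUse -> WebVisits
  P3: PriceTier <- EmailOpen <- CouponUse -> AdSpend -> WebVisits
  P4: PriceTier <- EmailOpen <- CouponUse -> WebVisits
  P5: PriceTier <- AdSpend <- CouponUse -> WebVisits
  P6: PriceTier <- AdSpend -> WebVisits
That exhausts the simple backdoor paths. Count: 6.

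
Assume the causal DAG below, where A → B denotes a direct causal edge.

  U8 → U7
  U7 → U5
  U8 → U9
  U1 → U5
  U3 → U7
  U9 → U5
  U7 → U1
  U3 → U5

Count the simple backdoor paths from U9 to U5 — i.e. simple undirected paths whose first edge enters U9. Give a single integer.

A backdoor path from U9 to U5 is any simple undirected path whose first edge points into U9 (i.e. leaves U9 via a parent).
Parents of U9: {U8}.
Enumerating:
  P1: U9 <- U8 -> U7 <- U3 -> U5
  P2: U9 <- U8 -> U7 -> U1 -> U5
  P3: U9 <- U8 -> U7 -> U5
That exhausts the simple backdoor paths. Count: 3.

3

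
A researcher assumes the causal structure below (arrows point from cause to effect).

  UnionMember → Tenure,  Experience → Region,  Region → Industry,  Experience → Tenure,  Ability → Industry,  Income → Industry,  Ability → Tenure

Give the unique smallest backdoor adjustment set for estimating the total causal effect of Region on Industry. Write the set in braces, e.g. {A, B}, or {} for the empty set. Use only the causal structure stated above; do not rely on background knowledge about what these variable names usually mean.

Variables eligible for adjustment (non-descendants of Region, excluding Region and Industry): {Ability, Experience, Income, Tenure, UnionMember}.
Backdoor paths from Region to Industry:
  P1: Region <- Experience -> Tenure <- Ability -> Industry
Each backdoor path contains an unconditioned collider, so every path is already blocked with the empty conditioning set:
  P1: blocked at collider Tenure (neither it nor any descendant is in the conditioning set).
The empty set is therefore the unique smallest valid set.

{}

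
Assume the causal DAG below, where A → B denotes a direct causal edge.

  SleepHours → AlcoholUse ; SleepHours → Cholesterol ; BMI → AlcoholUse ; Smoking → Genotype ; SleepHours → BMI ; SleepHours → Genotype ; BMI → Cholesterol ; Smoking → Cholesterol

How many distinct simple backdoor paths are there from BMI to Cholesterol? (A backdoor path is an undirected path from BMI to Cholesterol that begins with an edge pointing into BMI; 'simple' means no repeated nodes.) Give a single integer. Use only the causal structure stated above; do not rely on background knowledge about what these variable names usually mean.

A backdoor path from BMI to Cholesterol is any simple undirected path whose first edge points into BMI (i.e. leaves BMI via a parent).
Parents of BMI: {SleepHours}.
Enumerating:
  P1: BMI <- SleepHours -> Cholesterol
  P2: BMI <- SleepHours -> Genotype <- Smoking -> Cholesterol
That exhausts the simple backdoor paths. Count: 2.

2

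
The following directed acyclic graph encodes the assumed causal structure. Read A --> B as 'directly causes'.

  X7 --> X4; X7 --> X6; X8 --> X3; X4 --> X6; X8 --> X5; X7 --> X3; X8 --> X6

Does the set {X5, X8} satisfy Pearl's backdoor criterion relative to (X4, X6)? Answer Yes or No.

Backdoor paths from X4 to X6 (paths whose first edge points into X4):
  P1: X4 <- X7 -> X6
  P2: X4 <- X7 -> X3 <- X8 -> X6
Condition 1 (no descendant of X4 in the set): holds — descendants of X4 are {X6}; none are in {X5, X8}.
Condition 2 (every backdoor path blocked by {X5, X8}):
  P1: open — no interior node is in the conditioning set.
  P2: blocked at collider X3 (neither it nor any descendant is in the conditioning set).
{X5, X8} does not satisfy the backdoor criterion.

No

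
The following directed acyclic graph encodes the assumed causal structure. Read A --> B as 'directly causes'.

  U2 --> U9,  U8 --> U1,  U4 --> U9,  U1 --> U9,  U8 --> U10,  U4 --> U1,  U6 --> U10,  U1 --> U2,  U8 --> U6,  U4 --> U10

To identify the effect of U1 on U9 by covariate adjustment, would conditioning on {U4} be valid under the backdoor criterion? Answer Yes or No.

Backdoor paths from U1 to U9 (paths whose first edge points into U1):
  P1: U1 <- U4 -> U9
  P2: U1 <- U8 -> U6 -> U10 <- U4 -> U9
  P3: U1 <- U8 -> U10 <- U4 -> U9
Condition 1 (no descendant of U1 in the set): holds — descendants of U1 are {U2, U9}; none are in {U4}.
Condition 2 (every backdoor path blocked by {U4}):
  P1: blocked at fork node U4 ∈ conditioning set.
  P2: blocked at collider U10 (neither it nor any descendant is in the conditioning set).
  P3: blocked at collider U10 (neither it nor any descendant is in the conditioning set).
{U4} satisfies the backdoor criterion.

Yes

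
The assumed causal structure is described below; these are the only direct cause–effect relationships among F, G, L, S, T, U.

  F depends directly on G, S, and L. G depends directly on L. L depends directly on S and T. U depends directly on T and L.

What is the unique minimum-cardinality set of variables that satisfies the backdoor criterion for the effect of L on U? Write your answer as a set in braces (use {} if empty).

Variables eligible for adjustment (non-descendants of L, excluding L and U): {S, T}.
Backdoor paths from L to U:
  P1: L <- T -> U
The empty set is not sufficient: P1 (L <- T -> U) has no collider blocking it and no conditioned non-collider, so it is open.
Try {T}:
  P1: blocked at fork node T ∈ conditioning set.
{T} contains no descendant of L and blocks every backdoor path.
No other singleton works — e.g. {S} leaves P1 open — so {T} is the unique smallest valid adjustment set.

{T}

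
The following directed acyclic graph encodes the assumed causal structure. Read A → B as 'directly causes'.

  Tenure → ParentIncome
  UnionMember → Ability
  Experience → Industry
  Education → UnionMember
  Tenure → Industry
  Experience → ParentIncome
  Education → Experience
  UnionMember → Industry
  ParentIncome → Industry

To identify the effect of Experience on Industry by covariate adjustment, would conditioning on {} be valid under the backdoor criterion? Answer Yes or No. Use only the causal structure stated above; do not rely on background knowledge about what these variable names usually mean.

No

Backdoor paths from Experience to Industry (paths whose first edge points into Experience):
  P1: Experience <- Education -> UnionMember -> Industry
Condition 1 (no descendant of Experience in the set): holds — descendants of Experience are {Industry, ParentIncome}; none are in {}.
Condition 2 (every backdoor path blocked by {}):
  P1: open — no interior node is in the conditioning set.
{} does not satisfy the backdoor criterion.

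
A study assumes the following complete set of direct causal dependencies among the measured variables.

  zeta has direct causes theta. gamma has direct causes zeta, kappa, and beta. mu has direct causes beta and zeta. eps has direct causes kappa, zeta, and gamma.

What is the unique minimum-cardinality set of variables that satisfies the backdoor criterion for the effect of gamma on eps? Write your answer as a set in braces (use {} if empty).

{kappa, zeta}

Variables eligible for adjustment (non-descendants of gamma, excluding gamma and eps): {beta, kappa, mu, theta, zeta}.
Backdoor paths from gamma to eps:
  P1: gamma <- zeta -> eps
  P2: gamma <- beta -> mu <- zeta -> eps
  P3: gamma <- kappa -> eps
The empty set is not sufficient: P1 (gamma <- zeta -> eps) has no collider blocking it and no conditioned non-collider, so it is open.
Try {kappa, zeta}:
  P1: blocked at fork node zeta ∈ conditioning set.
  P2: blocked at collider mu (neither it nor any descendant is in the conditioning set).
  P3: blocked at fork node kappa ∈ conditioning set.
{kappa, zeta} contains no descendant of gamma and blocks every backdoor path.
Every element of {kappa, zeta} is needed (dropping kappa leaves P3 open; dropping zeta leaves P1 open), so no proper subset is valid.
Among all size-2 subsets of the eligible variables, only {kappa, zeta} blocks every backdoor path, so it is the unique smallest valid adjustment set.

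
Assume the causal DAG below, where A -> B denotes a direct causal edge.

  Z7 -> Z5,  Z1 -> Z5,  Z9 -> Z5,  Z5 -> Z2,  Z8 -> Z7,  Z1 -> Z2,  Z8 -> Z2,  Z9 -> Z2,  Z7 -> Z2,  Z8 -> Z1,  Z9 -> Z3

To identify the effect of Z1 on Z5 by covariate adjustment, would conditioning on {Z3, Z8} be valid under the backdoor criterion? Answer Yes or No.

Yes

Backdoor paths from Z1 to Z5 (paths whose first edge points into Z1):
  P1: Z1 <- Z8 -> Z7 -> Z5
  P2: Z1 <- Z8 -> Z7 -> Z2 <- Z9 -> Z5
  P3: Z1 <- Z8 -> Z7 -> Z2 <- Z5
  P4: Z1 <- Z8 -> Z2 <- Z7 -> Z5
  P5: Z1 <- Z8 -> Z2 <- Z9 -> Z5
  P6: Z1 <- Z8 -> Z2 <- Z5
Condition 1 (no descendant of Z1 in the set): holds — descendants of Z1 are {Z2, Z5}; none are in {Z3, Z8}.
Condition 2 (every backdoor path blocked by {Z3, Z8}):
  P1: blocked at fork node Z8 ∈ conditioning set.
  P2: blocked at fork node Z8 ∈ conditioning set.
  P3: blocked at fork node Z8 ∈ conditioning set.
  P4: blocked at fork node Z8 ∈ conditioning set.
  P5: blocked at fork node Z8 ∈ conditioning set.
  P6: blocked at fork node Z8 ∈ conditioning set.
{Z3, Z8} satisfies the backdoor criterion.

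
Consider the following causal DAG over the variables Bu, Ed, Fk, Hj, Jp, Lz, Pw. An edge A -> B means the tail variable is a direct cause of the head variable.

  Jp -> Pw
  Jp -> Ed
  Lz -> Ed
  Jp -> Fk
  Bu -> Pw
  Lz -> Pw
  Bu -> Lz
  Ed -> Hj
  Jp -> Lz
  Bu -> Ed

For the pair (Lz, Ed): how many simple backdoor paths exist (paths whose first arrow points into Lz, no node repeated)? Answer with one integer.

A backdoor path from Lz to Ed is any simple undirected path whose first edge points into Lz (i.e. leaves Lz via a parent).
Parents of Lz: {Bu, Jp}.
Enumerating:
  P1: Lz <- Bu -> Ed
  P2: Lz <- Bu -> Pw <- Jp -> Ed
  P3: Lz <- Jp -> Ed
  P4: Lz <- Jp -> Pw <- Bu -> Ed
That exhausts the simple backdoor paths. Count: 4.

4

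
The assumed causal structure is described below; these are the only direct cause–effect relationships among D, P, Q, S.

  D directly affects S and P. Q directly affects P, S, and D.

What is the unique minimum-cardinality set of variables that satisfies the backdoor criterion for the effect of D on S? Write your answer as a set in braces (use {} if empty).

{Q}

Variables eligible for adjustment (non-descendants of D, excluding D and S): {Q}.
Backdoor paths from D to S:
  P1: D <- Q -> S
The empty set is not sufficient: P1 (D <- Q -> S) has no collider blocking it and no conditioned non-collider, so it is open.
Try {Q}:
  P1: blocked at fork node Q ∈ conditioning set.
{Q} contains no descendant of D and blocks every backdoor path.
{Q} is the unique smallest valid adjustment set.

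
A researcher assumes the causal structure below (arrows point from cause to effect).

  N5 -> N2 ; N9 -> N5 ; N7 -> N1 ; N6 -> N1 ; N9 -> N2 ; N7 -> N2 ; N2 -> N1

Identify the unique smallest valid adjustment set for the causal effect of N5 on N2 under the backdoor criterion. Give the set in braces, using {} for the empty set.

{N9}

Variables eligible for adjustment (non-descendants of N5, excluding N5 and N2): {N6, N7, N9}.
Backdoor paths from N5 to N2:
  P1: N5 <- N9 -> N2
The empty set is not sufficient: P1 (N5 <- N9 -> N2) has no collider blocking it and no conditioned non-collider, so it is open.
Try {N9}:
  P1: blocked at fork node N9 ∈ conditioning set.
{N9} contains no descendant of N5 and blocks every backdoor path.
No other singleton works — e.g. {N7} leaves P1 open — so {N9} is the unique smallest valid adjustment set.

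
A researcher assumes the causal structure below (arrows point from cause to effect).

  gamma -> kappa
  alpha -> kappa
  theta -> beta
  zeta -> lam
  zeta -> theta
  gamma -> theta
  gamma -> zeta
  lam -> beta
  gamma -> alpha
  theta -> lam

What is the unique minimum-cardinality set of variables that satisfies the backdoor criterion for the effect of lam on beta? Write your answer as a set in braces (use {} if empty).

{theta}

Variables eligible for adjustment (non-descendants of lam, excluding lam and beta): {alpha, gamma, kappa, theta, zeta}.
Backdoor paths from lam to beta:
  P1: lam <- zeta <- gamma -> theta -> beta
  P2: lam <- zeta -> theta -> beta
  P3: lam <- theta -> beta
The empty set is not sufficient: P1 (lam <- zeta <- gamma -> theta -> beta) has no collider blocking it and no conditioned non-collider, so it is open.
Try {theta}:
  P1: blocked at chain node theta ∈ conditioning set.
  P2: blocked at chain node theta ∈ conditioning set.
  P3: blocked at fork node theta ∈ conditioning set.
{theta} contains no descendant of lam and blocks every backdoor path.
No other singleton works — e.g. {gamma} leaves P2 open — so {theta} is the unique smallest valid adjustment set.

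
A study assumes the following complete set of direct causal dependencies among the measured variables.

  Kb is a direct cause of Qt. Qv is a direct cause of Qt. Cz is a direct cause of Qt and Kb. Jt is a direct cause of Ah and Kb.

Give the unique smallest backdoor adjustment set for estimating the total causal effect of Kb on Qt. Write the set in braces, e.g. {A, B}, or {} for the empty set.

Variables eligible for adjustment (non-descendants of Kb, excluding Kb and Qt): {Ah, Cz, Jt, Qv}.
Backdoor paths from Kb to Qt:
  P1: Kb <- Cz -> Qt
The empty set is not sufficient: P1 (Kb <- Cz -> Qt) has no collider blocking it and no conditioned non-collider, so it is open.
Try {Cz}:
  P1: blocked at fork node Cz ∈ conditioning set.
{Cz} contains no descendant of Kb and blocks every backdoor path.
No other singleton works — e.g. {Jt} leaves P1 open — so {Cz} is the unique smallest valid adjustment set.

{Cz}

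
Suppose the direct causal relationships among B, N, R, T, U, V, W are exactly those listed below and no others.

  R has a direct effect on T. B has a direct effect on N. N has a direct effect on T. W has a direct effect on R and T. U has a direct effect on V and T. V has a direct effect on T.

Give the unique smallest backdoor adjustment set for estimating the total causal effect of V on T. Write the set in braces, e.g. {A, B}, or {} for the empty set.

Variables eligible for adjustment (non-descendants of V, excluding V and T): {B, N, R, U, W}.
Backdoor paths from V to T:
  P1: V <- U -> T
The empty set is not sufficient: P1 (V <- U -> T) has no collider blocking it and no conditioned non-collider, so it is open.
Try {U}:
  P1: blocked at fork node U ∈ conditioning set.
{U} contains no descendant of V and blocks every backdoor path.
No other singleton works — e.g. {B} leaves P1 open — so {U} is the unique smallest valid adjustment set.

{U}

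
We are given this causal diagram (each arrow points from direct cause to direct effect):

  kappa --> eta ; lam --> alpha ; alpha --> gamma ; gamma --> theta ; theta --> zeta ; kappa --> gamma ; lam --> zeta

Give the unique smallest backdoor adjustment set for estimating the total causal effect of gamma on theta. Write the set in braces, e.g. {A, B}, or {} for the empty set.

{}

Variables eligible for adjustment (non-descendants of gamma, excluding gamma and theta): {alpha, eta, kappa, lam}.
Backdoor paths from gamma to theta:
  P1: gamma <- alpha <- lam -> zeta <- theta
Each backdoor path contains an unconditioned collider, so every path is already blocked with the empty conditioning set:
  P1: blocked at collider zeta (neither it nor any descendant is in the conditioning set).
The empty set is therefore the unique smallest valid set.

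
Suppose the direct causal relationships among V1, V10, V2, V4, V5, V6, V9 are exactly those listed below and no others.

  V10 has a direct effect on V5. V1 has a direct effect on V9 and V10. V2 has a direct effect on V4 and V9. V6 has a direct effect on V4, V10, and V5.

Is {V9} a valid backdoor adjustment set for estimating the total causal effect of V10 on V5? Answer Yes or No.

No

Backdoor paths from V10 to V5 (paths whose first edge points into V10):
  P1: V10 <- V1 -> V9 <- V2 -> V4 <- V6 -> V5
  P2: V10 <- V6 -> V5
Condition 1 (no descendant of V10 in the set): holds — descendants of V10 are {V5}; none are in {V9}.
Condition 2 (every backdoor path blocked by {V9}):
  P1: blocked at collider V4 (neither it nor any descendant is in the conditioning set).
  P2: open — no interior node is in the conditioning set.
{V9} does not satisfy the backdoor criterion.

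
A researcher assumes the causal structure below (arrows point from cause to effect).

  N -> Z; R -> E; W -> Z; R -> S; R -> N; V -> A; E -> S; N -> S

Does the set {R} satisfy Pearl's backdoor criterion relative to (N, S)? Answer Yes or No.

Backdoor paths from N to S (paths whose first edge points into N):
  P1: N <- R -> E -> S
  P2: N <- R -> S
Condition 1 (no descendant of N in the set): holds — descendants of N are {S, Z}; none are in {R}.
Condition 2 (every backdoor path blocked by {R}):
  P1: blocked at fork node R ∈ conditioning set.
  P2: blocked at fork node R ∈ conditioning set.
{R} satisfies the backdoor criterion.

Yes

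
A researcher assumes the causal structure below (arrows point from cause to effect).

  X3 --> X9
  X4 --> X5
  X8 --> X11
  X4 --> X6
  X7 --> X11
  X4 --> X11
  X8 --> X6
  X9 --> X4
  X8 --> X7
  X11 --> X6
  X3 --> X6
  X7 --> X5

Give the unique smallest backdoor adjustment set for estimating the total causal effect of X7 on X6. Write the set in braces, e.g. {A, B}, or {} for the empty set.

Variables eligible for adjustment (non-descendants of X7, excluding X7 and X6): {X3, X4, X8, X9}.
Backdoor paths from X7 to X6:
  P1: X7 <- X8 -> X11 <- X4 <- X9 <- X3 -> X6
  P2: X7 <- X8 -> X11 <- X4 -> X6
  P3: X7 <- X8 -> X11 -> X6
  P4: X7 <- X8 -> X6
The empty set is not sufficient: P3 (X7 <- X8 -> X11 -> X6) has no collider blocking it and no conditioned non-collider, so it is open.
Try {X8}:
  P1: blocked at fork node X8 ∈ conditioning set.
  P2: blocked at fork node X8 ∈ conditioning set.
  P3: blocked at fork node X8 ∈ conditioning set.
  P4: blocked at fork node X8 ∈ conditioning set.
{X8} contains no descendant of X7 and blocks every backdoor path.
No other singleton works — e.g. {X3} leaves P3 open — so {X8} is the unique smallest valid adjustment set.

{X8}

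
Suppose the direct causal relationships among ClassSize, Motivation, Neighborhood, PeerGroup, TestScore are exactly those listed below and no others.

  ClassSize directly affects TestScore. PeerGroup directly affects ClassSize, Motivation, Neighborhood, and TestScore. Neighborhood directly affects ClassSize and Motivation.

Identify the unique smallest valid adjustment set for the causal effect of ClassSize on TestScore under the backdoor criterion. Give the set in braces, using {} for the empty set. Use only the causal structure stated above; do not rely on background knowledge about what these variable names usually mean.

Variables eligible for adjustment (non-descendants of ClassSize, excluding ClassSize and TestScore): {Motivation, Neighborhood, PeerGroup}.
Backdoor paths from ClassSize to TestScore:
  P1: ClassSize <- PeerGroup -> TestScore
  P2: ClassSize <- Neighborhood <- PeerGroup -> TestScore
  P3: ClassSize <- Neighborhood -> Motivation <- PeerGroup -> TestScore
The empty set is not sufficient: P1 (ClassSize <- PeerGroup -> TestScore) has no collider blocking it and no conditioned non-collider, so it is open.
Try {PeerGroup}:
  P1: blocked at fork node PeerGroup ∈ conditioning set.
  P2: blocked at fork node PeerGroup ∈ conditioning set.
  P3: blocked at collider Motivation (neither it nor any descendant is in the conditioning set).
{PeerGroup} contains no descendant of ClassSize and blocks every backdoor path.
No other singleton works — e.g. {Neighborhood} leaves P1 open — so {PeerGroup} is the unique smallest valid adjustment set.

{PeerGroup}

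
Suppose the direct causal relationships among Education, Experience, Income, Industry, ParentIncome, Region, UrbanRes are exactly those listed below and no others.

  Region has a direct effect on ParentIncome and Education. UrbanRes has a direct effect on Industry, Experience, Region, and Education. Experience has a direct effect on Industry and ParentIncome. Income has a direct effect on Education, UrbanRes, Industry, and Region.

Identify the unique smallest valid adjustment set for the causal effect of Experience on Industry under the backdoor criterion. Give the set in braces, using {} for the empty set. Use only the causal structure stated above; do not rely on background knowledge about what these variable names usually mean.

Variables eligible for adjustment (non-descendants of Experience, excluding Experience and Industry): {Education, Income, Region, UrbanRes}.
Backdoor paths from Experience to Industry:
  P1: Experience <- UrbanRes <- Income -> Industry
  P2: Experience <- UrbanRes -> Region <- Income -> Industry
  P3: Experience <- UrbanRes -> Region -> Education <- Income -> Industry
  P4: Experience <- UrbanRes -> Education <- Income -> Industry
  P5: Experience <- UrbanRes -> Education <- Region <- Income -> Industry
  P6: Experience <- UrbanRes -> Industry
The empty set is not sufficient: P1 (Experience <- UrbanRes <- Income -> Industry) has no collider blocking it and no conditioned non-collider, so it is open.
Try {UrbanRes}:
  P1: blocked at chain node UrbanRes ∈ conditioning set.
  P2: blocked at fork node UrbanRes ∈ conditioning set.
  P3: blocked at fork node UrbanRes ∈ conditioning set.
  P4: blocked at fork node UrbanRes ∈ conditioning set.
  P5: blocked at fork node UrbanRes ∈ conditioning set.
  P6: blocked at fork node UrbanRes ∈ conditioning set.
{UrbanRes} contains no descendant of Experience and blocks every backdoor path.
No other singleton works — e.g. {Income} leaves P6 open — so {UrbanRes} is the unique smallest valid adjustment set.

{UrbanRes}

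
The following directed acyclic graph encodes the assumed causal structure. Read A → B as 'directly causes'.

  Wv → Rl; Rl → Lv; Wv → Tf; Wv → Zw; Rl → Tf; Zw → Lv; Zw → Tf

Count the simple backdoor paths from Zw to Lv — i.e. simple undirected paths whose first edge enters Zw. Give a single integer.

A backdoor path from Zw to Lv is any simple undirected path whose first edge points into Zw (i.e. leaves Zw via a parent).
Parents of Zw: {Wv}.
Enumerating:
  P1: Zw <- Wv -> Rl -> Lv
  P2: Zw <- Wv -> Tf <- Rl -> Lv
That exhausts the simple backdoor paths. Count: 2.

2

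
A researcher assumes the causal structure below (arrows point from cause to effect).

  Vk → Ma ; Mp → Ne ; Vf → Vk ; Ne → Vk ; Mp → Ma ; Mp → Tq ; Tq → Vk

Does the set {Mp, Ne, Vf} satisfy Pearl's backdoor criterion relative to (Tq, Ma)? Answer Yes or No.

Backdoor paths from Tq to Ma (paths whose first edge points into Tq):
  P1: Tq <- Mp -> Ne -> Vk -> Ma
  P2: Tq <- Mp -> Ma
Condition 1 (no descendant of Tq in the set): holds — descendants of Tq are {Ma, Vk}; none are in {Mp, Ne, Vf}.
Condition 2 (every backdoor path blocked by {Mp, Ne, Vf}):
  P1: blocked at fork node Mp ∈ conditioning set.
  P2: blocked at fork node Mp ∈ conditioning set.
{Mp, Ne, Vf} satisfies the backdoor criterion.

Yes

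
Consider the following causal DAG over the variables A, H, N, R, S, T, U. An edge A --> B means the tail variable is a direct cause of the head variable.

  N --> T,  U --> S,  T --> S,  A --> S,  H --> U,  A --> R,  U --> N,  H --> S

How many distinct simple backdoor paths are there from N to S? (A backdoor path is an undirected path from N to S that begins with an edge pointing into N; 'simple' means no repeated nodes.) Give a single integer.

2

A backdoor path from N to S is any simple undirected path whose first edge points into N (i.e. leaves N via a parent).
Parents of N: {U}.
Enumerating:
  P1: N <- U <- H -> S
  P2: N <- U -> S
That exhausts the simple backdoor paths. Count: 2.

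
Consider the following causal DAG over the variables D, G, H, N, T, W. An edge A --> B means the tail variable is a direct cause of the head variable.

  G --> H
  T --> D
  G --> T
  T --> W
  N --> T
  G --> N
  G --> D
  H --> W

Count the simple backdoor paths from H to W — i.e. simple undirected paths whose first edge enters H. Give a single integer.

3

A backdoor path from H to W is any simple undirected path whose first edge points into H (i.e. leaves H via a parent).
Parents of H: {G}.
Enumerating:
  P1: H <- G -> N -> T -> W
  P2: H <- G -> T -> W
  P3: H <- G -> D <- T -> W
That exhausts the simple backdoor paths. Count: 3.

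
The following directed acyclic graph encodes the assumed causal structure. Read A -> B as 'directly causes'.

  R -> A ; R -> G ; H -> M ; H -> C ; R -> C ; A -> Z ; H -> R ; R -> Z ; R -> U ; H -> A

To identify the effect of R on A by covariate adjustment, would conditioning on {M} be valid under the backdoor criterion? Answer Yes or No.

No

Backdoor paths from R to A (paths whose first edge points into R):
  P1: R <- H -> A
Condition 1 (no descendant of R in the set): holds — descendants of R are {A, C, G, U, Z}; none are in {M}.
Condition 2 (every backdoor path blocked by {M}):
  P1: open — no interior node is in the conditioning set.
{M} does not satisfy the backdoor criterion.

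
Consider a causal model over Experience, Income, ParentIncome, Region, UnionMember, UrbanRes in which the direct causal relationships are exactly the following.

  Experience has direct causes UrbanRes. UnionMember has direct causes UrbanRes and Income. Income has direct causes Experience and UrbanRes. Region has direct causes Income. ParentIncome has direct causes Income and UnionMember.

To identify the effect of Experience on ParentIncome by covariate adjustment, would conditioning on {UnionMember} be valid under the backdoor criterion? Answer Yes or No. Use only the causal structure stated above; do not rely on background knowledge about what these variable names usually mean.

Backdoor paths from Experience to ParentIncome (paths whose first edge points into Experience):
  P1: Experience <- UrbanRes -> Income -> UnionMember -> ParentIncome
  P2: Experience <- UrbanRes -> Income -> ParentIncome
  P3: Experience <- UrbanRes -> UnionMember <- Income -> ParentIncome
  P4: Experience <- UrbanRes -> UnionMember -> ParentIncome
Condition 1 (no descendant of Experience in the set): FAILS — UnionMember is a descendant of Experience.
Condition 2 (every backdoor path blocked by {UnionMember}):
  P1: blocked at chain node UnionMember ∈ conditioning set.
  P2: open — no interior node is in the conditioning set.
  P3: open — collider(s) UnionMember are conditioned on (or have a conditioned descendant) and no non-collider on the path is in the set.
  P4: blocked at chain node UnionMember ∈ conditioning set.
{UnionMember} does not satisfy the backdoor criterion.

No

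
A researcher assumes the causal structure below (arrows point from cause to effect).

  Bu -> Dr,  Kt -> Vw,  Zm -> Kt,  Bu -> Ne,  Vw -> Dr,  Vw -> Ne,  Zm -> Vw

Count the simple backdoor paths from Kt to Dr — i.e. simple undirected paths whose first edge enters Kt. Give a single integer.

2

A backdoor path from Kt to Dr is any simple undirected path whose first edge points into Kt (i.e. leaves Kt via a parent).
Parents of Kt: {Zm}.
Enumerating:
  P1: Kt <- Zm -> Vw -> Ne <- Bu -> Dr
  P2: Kt <- Zm -> Vw -> Dr
That exhausts the simple backdoor paths. Count: 2.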